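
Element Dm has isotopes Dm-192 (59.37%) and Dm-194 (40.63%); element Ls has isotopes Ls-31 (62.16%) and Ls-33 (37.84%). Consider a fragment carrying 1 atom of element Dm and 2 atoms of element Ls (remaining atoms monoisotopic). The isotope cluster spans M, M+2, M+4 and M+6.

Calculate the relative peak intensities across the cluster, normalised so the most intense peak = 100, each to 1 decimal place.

Element Dm pattern (n=1): 0.5937 : 0.4063
Element Ls pattern (n=2): 0.38638656 : 0.47042688 : 0.14318656
Convolve the two distributions (both contribute in 2-u steps):
  M: 0.5937×0.38638656 = 0.229398
  M+2: 0.5937×0.47042688 + 0.4063×0.38638656 = 0.436281
  M+4: 0.5937×0.14318656 + 0.4063×0.47042688 = 0.276144
  M+6: 0.4063×0.14318656 = 0.058177
Scale to base peak (0.436281) = 100: 52.6 : 100.0 : 63.3 : 13.3

52.6 : 100.0 : 63.3 : 13.3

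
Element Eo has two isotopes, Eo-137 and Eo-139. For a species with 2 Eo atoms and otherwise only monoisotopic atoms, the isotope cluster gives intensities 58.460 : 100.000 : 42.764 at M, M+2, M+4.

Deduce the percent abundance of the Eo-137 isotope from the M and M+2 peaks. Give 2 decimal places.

Write p for the Eo-137 fraction. I(M+2)/I(M) = [C(2,1)·p^1·(1−p)] / p^2 = 2·(1−p)/p = 100.000/58.460 = 1.7106
(1−p)/p = 1.7106/2 = 0.8553  ⇒  p = 1/(1 + 0.8553) = 0.5390
Eo-137: 53.90%, Eo-139: 46.10%.

53.90%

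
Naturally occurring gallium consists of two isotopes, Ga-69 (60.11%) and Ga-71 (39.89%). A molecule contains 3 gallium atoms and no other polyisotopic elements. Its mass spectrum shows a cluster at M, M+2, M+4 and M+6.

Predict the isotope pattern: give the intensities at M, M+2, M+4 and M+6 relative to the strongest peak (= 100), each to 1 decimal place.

50.2 : 100.0 : 66.4 : 14.7

The 3 Ga atoms are independent, so intensities follow the terms of (0.6011 + 0.3989)^3.
P(M) = 0.6011^3 = 0.217190
P(M+2) = 3 × 0.6011^2 × 0.3989^1 = 0.432393
P(M+4) = 3 × 0.6011^1 × 0.3989^2 = 0.286943
P(M+6) = 0.3989^3 = 0.063473
The M+2 peak is largest (0.432393); scaling to 100 gives 50.2 : 100.0 : 66.4 : 14.7.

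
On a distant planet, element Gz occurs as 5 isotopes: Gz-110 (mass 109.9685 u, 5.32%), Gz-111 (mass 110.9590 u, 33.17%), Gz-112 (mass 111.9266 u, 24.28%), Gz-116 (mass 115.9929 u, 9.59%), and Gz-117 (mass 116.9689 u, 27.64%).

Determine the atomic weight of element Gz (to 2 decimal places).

113.29 u

The abundance-weighted mean is 0.0532 × 109.9685 + 0.3317 × 110.9590 + 0.2428 × 111.9266 + 0.0959 × 115.9929 + 0.2764 × 116.9689
= 5.85032 + 36.80510 + 27.17578 + 11.12372 + 32.33020 = 113.28512 u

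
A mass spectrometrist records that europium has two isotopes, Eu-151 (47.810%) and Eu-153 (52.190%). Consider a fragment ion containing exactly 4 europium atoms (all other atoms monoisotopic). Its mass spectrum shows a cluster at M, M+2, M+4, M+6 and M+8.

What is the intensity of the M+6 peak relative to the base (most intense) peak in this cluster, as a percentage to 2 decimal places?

72.77%

Binomial terms of (0.47810 + 0.52190)^4: M 0.0522, M+2 0.2281, M+4 0.3736, M+6 0.2719, M+8 0.0742 → M+4 is the base peak.
P(M+4) = C(4,2) × 0.47810^2 × 0.52190^2 = 6 × 0.22857961 × 0.27237961 = 0.373563 (base)
P(M+6) = C(4,3) × 0.47810^1 × 0.52190^3 = 4 × 0.4781 × 0.14215492 = 0.271857
Relative intensity = 0.271857 / 0.373563 × 100 = 72.77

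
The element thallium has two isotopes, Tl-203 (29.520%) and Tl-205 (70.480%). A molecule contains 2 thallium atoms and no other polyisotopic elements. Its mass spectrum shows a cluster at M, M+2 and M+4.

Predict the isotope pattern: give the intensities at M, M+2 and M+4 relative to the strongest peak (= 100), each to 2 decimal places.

17.54 : 83.77 : 100.00

The 2 Tl atoms are independent, so intensities follow the terms of (0.29520 + 0.70480)^2.
P(M) = 0.29520^2 = 0.087143
P(M+2) = 2 × 0.29520^1 × 0.70480^1 = 0.416114
P(M+4) = 0.70480^2 = 0.496743
The M+4 peak is largest (0.496743); scaling to 100 gives 17.54 : 83.77 : 100.00.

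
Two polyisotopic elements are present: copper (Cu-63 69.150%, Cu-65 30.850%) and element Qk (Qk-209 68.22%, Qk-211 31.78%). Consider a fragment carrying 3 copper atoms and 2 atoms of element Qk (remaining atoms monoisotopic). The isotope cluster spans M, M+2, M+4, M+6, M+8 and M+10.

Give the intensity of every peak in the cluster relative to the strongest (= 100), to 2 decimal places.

44.05 : 100.00 : 90.79 : 41.21 : 9.35 : 0.85

Copper pattern (n=3): 0.33065611 : 0.44254842 : 0.19743483 : 0.02936064
Element Qk pattern (n=2): 0.46539684 : 0.43360632 : 0.10099684
Convolve the two distributions (both contribute in 2-u steps):
  M: 0.33065611×0.46539684 = 0.153886
  M+2: 0.33065611×0.43360632 + 0.44254842×0.46539684 = 0.349335
  M+4: 0.33065611×0.10099684 + 0.44254842×0.43360632 + 0.19743483×0.46539684 = 0.317173
  M+6: 0.44254842×0.10099684 + 0.19743483×0.43360632 + 0.02936064×0.46539684 = 0.143969
  M+8: 0.19743483×0.10099684 + 0.02936064×0.43360632 = 0.032671
  M+10: 0.02936064×0.10099684 = 0.002965
Scale to base peak (0.349335) = 100: 44.05 : 100.00 : 90.79 : 41.21 : 9.35 : 0.85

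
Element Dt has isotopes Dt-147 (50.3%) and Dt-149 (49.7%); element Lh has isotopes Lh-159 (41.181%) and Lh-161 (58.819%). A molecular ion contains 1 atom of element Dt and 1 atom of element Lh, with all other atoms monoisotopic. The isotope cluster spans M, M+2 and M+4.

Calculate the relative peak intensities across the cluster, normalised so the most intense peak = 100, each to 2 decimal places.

Element Dt pattern (n=1): 0.5030 : 0.4970
Element Lh pattern (n=1): 0.41181 : 0.58819
Convolve the two distributions (both contribute in 2-u steps):
  M: 0.5030×0.41181 = 0.207140
  M+2: 0.5030×0.58819 + 0.4970×0.41181 = 0.500529
  M+4: 0.4970×0.58819 = 0.292330
Scale to base peak (0.500529) = 100: 41.38 : 100.00 : 58.40

41.38 : 100.00 : 58.40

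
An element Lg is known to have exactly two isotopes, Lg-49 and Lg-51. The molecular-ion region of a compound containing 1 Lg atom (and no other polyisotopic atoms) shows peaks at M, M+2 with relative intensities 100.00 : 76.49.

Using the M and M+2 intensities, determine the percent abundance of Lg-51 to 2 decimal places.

If p is the fraction of Lg that is Lg-49, then I(M+2)/I(M) = [C(1,1)·p^0·(1−p)] / p^1 = 1·(1−p)/p = 76.49/100.00 = 0.7649
(1−p)/p = 0.7649/1 = 0.7649  ⇒  p = 1/(1 + 0.7649) = 0.5666
Lg-49: 56.66%, Lg-51: 43.34%.

43.34%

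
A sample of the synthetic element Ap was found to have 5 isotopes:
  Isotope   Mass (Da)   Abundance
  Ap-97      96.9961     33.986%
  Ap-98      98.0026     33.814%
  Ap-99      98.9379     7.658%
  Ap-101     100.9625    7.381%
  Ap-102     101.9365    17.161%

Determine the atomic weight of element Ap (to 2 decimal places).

Ar = Σ fᵢ·mᵢ = 0.33986 × 96.9961 + 0.33814 × 98.0026 + 0.07658 × 98.9379 + 0.07381 × 100.9625 + 0.17161 × 101.9365
= 32.96509 + 33.13860 + 7.57666 + 7.45204 + 17.49332 = 98.62571 Da

98.63 Da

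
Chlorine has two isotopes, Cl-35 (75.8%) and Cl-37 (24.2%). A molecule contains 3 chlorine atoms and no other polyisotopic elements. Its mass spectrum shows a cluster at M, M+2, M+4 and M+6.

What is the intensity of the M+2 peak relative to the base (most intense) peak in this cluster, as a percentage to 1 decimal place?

(0.758 + 0.242)^3 gives M 0.4355, M+2 0.4171, M+4 0.1332, M+6 0.0142; the largest is M.
P(M) = C(3,0) × 0.758^3 × 0.242^0 = 1 × 0.43551951 × 1.0000 = 0.435520 (base)
P(M+2) = C(3,1) × 0.758^2 × 0.242^1 = 3 × 0.574564 × 0.2420 = 0.417133
Relative intensity = 0.417133 / 0.435520 × 100 = 95.8

95.8%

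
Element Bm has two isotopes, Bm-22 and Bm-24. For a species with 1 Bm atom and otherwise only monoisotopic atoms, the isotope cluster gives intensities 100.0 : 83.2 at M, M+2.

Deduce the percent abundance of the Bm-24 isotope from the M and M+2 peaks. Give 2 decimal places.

45.41%

Let p = fractional abundance of Bm-22. I(M+2)/I(M) = [C(1,1)·p^0·(1−p)] / p^1 = 1·(1−p)/p = 83.2/100.0 = 0.8320
(1−p)/p = 0.8320/1 = 0.8320  ⇒  p = 1/(1 + 0.8320) = 0.5459
Bm-22: 54.59%, Bm-24: 45.41%.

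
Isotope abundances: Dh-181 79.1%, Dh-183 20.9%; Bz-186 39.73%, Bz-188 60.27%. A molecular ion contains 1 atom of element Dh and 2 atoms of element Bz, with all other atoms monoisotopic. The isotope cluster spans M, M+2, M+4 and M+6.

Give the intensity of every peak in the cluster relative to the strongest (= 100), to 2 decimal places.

Element Dh pattern (n=1): 0.7910 : 0.2090
Element Bz pattern (n=2): 0.15784729 : 0.47890542 : 0.36324729
Convolve the two distributions (both contribute in 2-u steps):
  M: 0.7910×0.15784729 = 0.124857
  M+2: 0.7910×0.47890542 + 0.2090×0.15784729 = 0.411804
  M+4: 0.7910×0.36324729 + 0.2090×0.47890542 = 0.387420
  M+6: 0.2090×0.36324729 = 0.075919
Scale to base peak (0.411804) = 100: 30.32 : 100.00 : 94.08 : 18.44

30.32 : 100.00 : 94.08 : 18.44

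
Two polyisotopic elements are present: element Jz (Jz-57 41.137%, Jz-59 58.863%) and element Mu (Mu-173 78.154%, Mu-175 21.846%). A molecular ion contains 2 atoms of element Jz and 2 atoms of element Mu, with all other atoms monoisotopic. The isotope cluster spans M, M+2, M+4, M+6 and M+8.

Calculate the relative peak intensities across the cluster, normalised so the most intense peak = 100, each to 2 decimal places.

Element Jz pattern (n=2): 0.16922528 : 0.48428945 : 0.34648528
Element Mu pattern (n=2): 0.61080477 : 0.34147046 : 0.04772477
Convolve the two distributions (both contribute in 2-u steps):
  M: 0.16922528×0.61080477 = 0.103364
  M+2: 0.16922528×0.34147046 + 0.48428945×0.61080477 = 0.353592
  M+4: 0.16922528×0.04772477 + 0.48428945×0.34147046 + 0.34648528×0.61080477 = 0.385082
  M+6: 0.48428945×0.04772477 + 0.34648528×0.34147046 = 0.141427
  M+8: 0.34648528×0.04772477 = 0.016536
Scale to base peak (0.385082) = 100: 26.84 : 91.82 : 100.00 : 36.73 : 4.29

26.84 : 91.82 : 100.00 : 36.73 : 4.29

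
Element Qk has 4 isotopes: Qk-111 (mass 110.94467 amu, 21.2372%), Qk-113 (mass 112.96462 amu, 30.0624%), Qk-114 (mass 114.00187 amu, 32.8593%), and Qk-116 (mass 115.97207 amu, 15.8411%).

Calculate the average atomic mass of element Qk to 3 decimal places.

Ar = Σ fᵢ·mᵢ = 0.212372 × 110.94467 + 0.300624 × 112.96462 + 0.328593 × 114.00187 + 0.158411 × 115.97207
= 23.561541 + 33.959876 + 37.460216 + 18.371252 = 113.352885 amu

113.353 amu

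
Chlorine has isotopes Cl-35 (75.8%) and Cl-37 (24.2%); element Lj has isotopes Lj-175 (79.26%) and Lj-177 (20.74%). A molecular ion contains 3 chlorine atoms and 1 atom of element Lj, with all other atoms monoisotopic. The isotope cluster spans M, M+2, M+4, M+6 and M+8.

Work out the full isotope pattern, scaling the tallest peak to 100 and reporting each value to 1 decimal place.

Chlorine pattern (n=3): 0.43551951 : 0.41713346 : 0.13317454 : 0.01417249
Element Lj pattern (n=1): 0.7926 : 0.2074
Convolve the two distributions (both contribute in 2-u steps):
  M: 0.43551951×0.7926 = 0.345193
  M+2: 0.43551951×0.2074 + 0.41713346×0.7926 = 0.420947
  M+4: 0.41713346×0.2074 + 0.13317454×0.7926 = 0.192068
  M+6: 0.13317454×0.2074 + 0.01417249×0.7926 = 0.038854
  M+8: 0.01417249×0.2074 = 0.002939
Scale to base peak (0.420947) = 100: 82.0 : 100.0 : 45.6 : 9.2 : 0.7

82.0 : 100.0 : 45.6 : 9.2 : 0.7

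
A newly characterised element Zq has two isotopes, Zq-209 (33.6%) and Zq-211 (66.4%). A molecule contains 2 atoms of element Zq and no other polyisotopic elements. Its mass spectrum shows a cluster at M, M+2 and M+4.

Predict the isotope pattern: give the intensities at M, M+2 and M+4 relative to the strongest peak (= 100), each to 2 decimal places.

The 2 Zq atoms are independent, so intensities follow the terms of (0.336 + 0.664)^2.
P(M) = 0.336^2 = 0.112896
P(M+2) = 2 × 0.336^1 × 0.664^1 = 0.446208
P(M+4) = 0.664^2 = 0.440896
The M+2 peak is largest (0.446208); scaling to 100 gives 25.30 : 100.00 : 98.81.

25.30 : 100.00 : 98.81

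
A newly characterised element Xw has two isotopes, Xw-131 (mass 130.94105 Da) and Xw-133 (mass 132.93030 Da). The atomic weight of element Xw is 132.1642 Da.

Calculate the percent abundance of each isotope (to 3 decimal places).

Let x be the fractional abundance of Xw-131; then Xw-133 has abundance 1 − x.
130.94105·x + 132.93030·(1 − x) = 132.1642
(130.94105 − 132.93030)·x = 132.1642 − 132.93030
x = -0.76610 / -1.98925 = 0.38512 → 38.512% Xw-131, 61.488% Xw-133.

Xw-131: 38.512%, Xw-133: 61.488%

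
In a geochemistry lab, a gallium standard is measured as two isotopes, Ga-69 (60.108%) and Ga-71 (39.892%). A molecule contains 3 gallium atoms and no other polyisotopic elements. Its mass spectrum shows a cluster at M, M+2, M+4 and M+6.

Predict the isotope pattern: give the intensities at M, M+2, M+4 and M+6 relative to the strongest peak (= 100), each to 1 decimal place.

50.2 : 100.0 : 66.4 : 14.7

The 3 Ga atoms are independent, so intensities follow the terms of (0.60108 + 0.39892)^3.
P(M) = 0.60108^3 = 0.217169
P(M+2) = 3 × 0.60108^2 × 0.39892^1 = 0.432386
P(M+4) = 3 × 0.60108^1 × 0.39892^2 = 0.286963
P(M+6) = 0.39892^3 = 0.063483
The M+2 peak is largest (0.432386); scaling to 100 gives 50.2 : 100.0 : 66.4 : 14.7.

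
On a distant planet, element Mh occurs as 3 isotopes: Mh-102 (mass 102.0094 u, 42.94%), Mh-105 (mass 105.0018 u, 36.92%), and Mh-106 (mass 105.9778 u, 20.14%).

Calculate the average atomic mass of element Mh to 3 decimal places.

Weight each isotope mass by its fractional abundance: 0.4294 × 102.0094 + 0.3692 × 105.0018 + 0.2014 × 105.9778
= 43.80284 + 38.76666 + 21.34393 = 103.91343 u

103.913 u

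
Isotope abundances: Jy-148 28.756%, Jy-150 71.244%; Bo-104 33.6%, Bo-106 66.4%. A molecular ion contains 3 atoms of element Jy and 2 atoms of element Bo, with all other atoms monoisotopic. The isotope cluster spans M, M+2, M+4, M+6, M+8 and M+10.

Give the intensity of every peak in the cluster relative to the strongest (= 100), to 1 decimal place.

0.8 : 8.6 : 39.2 : 88.6 : 100.0 : 45.0

Element Jy pattern (n=3): 0.02377855 : 0.1767366 : 0.43787114 : 0.36161371
Element Bo pattern (n=2): 0.112896 : 0.446208 : 0.440896
Convolve the two distributions (both contribute in 2-u steps):
  M: 0.02377855×0.112896 = 0.002685
  M+2: 0.02377855×0.446208 + 0.1767366×0.112896 = 0.030563
  M+4: 0.02377855×0.440896 + 0.1767366×0.446208 + 0.43787114×0.112896 = 0.138779
  M+6: 0.1767366×0.440896 + 0.43787114×0.446208 + 0.36161371×0.112896 = 0.314129
  M+8: 0.43787114×0.440896 + 0.36161371×0.446208 = 0.354411
  M+10: 0.36161371×0.440896 = 0.159434
Scale to base peak (0.354411) = 100: 0.8 : 8.6 : 39.2 : 88.6 : 100.0 : 45.0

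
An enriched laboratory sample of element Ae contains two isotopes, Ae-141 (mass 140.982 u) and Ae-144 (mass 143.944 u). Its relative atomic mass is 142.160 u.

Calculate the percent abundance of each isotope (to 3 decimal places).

Ae-141: 60.230%, Ae-144: 39.770%

Writing the weighted mean with unknown fraction x of Ae-141:
140.982·x + 143.944·(1 − x) = 142.160
(140.982 − 143.944)·x = 142.160 − 143.944
x = -1.784 / -2.962 = 0.60230 → 60.230% Ae-141, 39.770% Ae-144.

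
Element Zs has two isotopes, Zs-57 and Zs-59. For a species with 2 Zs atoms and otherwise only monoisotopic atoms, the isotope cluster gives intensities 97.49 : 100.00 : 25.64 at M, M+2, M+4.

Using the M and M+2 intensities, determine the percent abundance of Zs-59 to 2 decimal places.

Write p for the Zs-57 fraction. I(M+2)/I(M) = [C(2,1)·p^1·(1−p)] / p^2 = 2·(1−p)/p = 100.00/97.49 = 1.0257
(1−p)/p = 1.0257/2 = 0.5129  ⇒  p = 1/(1 + 0.5129) = 0.6610
Zs-57: 66.10%, Zs-59: 33.90%.

33.90%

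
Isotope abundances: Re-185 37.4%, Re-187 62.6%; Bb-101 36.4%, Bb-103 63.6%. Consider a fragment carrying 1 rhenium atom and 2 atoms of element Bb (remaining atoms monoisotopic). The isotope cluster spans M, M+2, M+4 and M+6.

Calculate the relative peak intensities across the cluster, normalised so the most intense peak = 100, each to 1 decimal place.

11.2 : 58.1 : 100.0 : 57.4

Rhenium pattern (n=1): 0.3740 : 0.6260
Element Bb pattern (n=2): 0.132496 : 0.463008 : 0.404496
Convolve the two distributions (both contribute in 2-u steps):
  M: 0.3740×0.132496 = 0.049554
  M+2: 0.3740×0.463008 + 0.6260×0.132496 = 0.256107
  M+4: 0.3740×0.404496 + 0.6260×0.463008 = 0.441125
  M+6: 0.6260×0.404496 = 0.253214
Scale to base peak (0.441125) = 100: 11.2 : 58.1 : 100.0 : 57.4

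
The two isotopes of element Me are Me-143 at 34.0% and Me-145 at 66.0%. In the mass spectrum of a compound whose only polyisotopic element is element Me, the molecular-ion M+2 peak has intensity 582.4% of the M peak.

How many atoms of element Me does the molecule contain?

3

The M+2/M ratio from n Me atoms is n · q/p = n · 0.660/0.340.
n = 5.824 × 0.340/0.660 = 3.00 ≈ 3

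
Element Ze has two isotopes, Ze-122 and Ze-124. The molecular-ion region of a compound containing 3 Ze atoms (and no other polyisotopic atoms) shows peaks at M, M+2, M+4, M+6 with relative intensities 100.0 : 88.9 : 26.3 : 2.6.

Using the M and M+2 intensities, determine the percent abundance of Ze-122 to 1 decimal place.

77.1%

Write p for the Ze-122 fraction. I(M+2)/I(M) = [C(3,1)·p^2·(1−p)] / p^3 = 3·(1−p)/p = 88.9/100.0 = 0.8890
(1−p)/p = 0.8890/3 = 0.2963  ⇒  p = 1/(1 + 0.2963) = 0.7714
Ze-122: 77.1%, Ze-124: 22.9%.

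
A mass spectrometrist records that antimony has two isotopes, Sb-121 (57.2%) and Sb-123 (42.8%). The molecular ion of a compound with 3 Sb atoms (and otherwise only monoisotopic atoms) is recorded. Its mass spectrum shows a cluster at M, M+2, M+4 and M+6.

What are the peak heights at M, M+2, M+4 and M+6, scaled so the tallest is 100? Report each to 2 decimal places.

44.55 : 100.00 : 74.83 : 18.66

Expanding (0.572 + 0.428)^3:
P(M) = 0.572^3 = 0.187149
P(M+2) = 3 × 0.572^2 × 0.428^1 = 0.420104
P(M+4) = 3 × 0.572^1 × 0.428^2 = 0.314344
P(M+6) = 0.428^3 = 0.078403
The M+2 peak is largest (0.420104); scaling to 100 gives 44.55 : 100.00 : 74.83 : 18.66.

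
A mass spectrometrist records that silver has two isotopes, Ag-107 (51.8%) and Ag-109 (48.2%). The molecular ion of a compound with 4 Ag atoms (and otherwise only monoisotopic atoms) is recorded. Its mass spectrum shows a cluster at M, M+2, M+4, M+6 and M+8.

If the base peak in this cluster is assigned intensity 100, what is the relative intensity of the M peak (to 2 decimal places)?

(0.518 + 0.482)^4 gives M 0.0720, M+2 0.2680, M+4 0.3740, M+6 0.2320, M+8 0.0540; the largest is M+4.
P(M+4) = C(4,2) × 0.518^2 × 0.482^2 = 6 × 0.268324 × 0.232324 = 0.374029 (base)
P(M) = C(4,0) × 0.518^4 × 0.482^0 = 1 × 0.07199777 × 1.0000 = 0.071998
Relative intensity = 0.071998 / 0.374029 × 100 = 19.25

19.25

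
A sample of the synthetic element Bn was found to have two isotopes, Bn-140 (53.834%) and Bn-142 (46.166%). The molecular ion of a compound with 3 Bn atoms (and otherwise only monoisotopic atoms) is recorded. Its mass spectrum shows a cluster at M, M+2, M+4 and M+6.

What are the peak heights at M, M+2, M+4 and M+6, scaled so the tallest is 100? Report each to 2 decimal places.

38.87 : 100.00 : 85.76 : 24.51

The 3 Bn atoms are independent, so intensities follow the terms of (0.53834 + 0.46166)^3.
P(M) = 0.53834^3 = 0.156016
P(M+2) = 3 × 0.53834^2 × 0.46166^1 = 0.401381
P(M+4) = 3 × 0.53834^1 × 0.46166^2 = 0.344209
P(M+6) = 0.46166^3 = 0.098394
The M+2 peak is largest (0.401381); scaling to 100 gives 38.87 : 100.00 : 85.76 : 24.51.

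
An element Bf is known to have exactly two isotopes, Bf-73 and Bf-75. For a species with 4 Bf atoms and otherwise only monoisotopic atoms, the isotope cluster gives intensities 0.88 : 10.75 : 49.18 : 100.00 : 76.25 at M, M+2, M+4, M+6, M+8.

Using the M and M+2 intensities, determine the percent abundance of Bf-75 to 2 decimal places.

75.33%

Let p = fractional abundance of Bf-73. I(M+2)/I(M) = [C(4,1)·p^3·(1−p)] / p^4 = 4·(1−p)/p = 10.75/0.88 = 12.2159
(1−p)/p = 12.2159/4 = 3.0540  ⇒  p = 1/(1 + 3.0540) = 0.2467
Bf-73: 24.67%, Bf-75: 75.33%.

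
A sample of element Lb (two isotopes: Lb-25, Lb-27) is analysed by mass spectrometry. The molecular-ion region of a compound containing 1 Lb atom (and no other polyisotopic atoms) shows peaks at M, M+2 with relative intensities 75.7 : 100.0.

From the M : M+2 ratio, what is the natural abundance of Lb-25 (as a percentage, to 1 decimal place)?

43.1%

Write p for the Lb-25 fraction. I(M+2)/I(M) = [C(1,1)·p^0·(1−p)] / p^1 = 1·(1−p)/p = 100.0/75.7 = 1.3210
(1−p)/p = 1.3210/1 = 1.3210  ⇒  p = 1/(1 + 1.3210) = 0.4308
Lb-25: 43.1%, Lb-27: 56.9%.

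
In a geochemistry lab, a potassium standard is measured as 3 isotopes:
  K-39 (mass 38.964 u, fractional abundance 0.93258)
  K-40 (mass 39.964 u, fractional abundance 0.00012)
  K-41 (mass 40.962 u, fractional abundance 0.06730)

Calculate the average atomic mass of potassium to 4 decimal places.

39.0986 u

Weight each isotope mass by its fractional abundance: 0.93258 × 38.964 + 0.00012 × 39.964 + 0.06730 × 40.962
= 36.33705 + 0.00480 + 2.75674 = 39.09859 u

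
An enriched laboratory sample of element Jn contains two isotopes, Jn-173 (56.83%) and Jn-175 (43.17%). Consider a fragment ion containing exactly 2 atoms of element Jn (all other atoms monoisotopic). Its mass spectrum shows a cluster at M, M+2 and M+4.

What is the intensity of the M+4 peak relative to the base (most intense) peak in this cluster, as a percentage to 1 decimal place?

Term probabilities: M 0.3230, M+2 0.4907, M+4 0.1864. Base peak = M+2.
P(M+2) = C(2,1) × 0.5683^1 × 0.4317^1 = 2 × 0.5683 × 0.4317 = 0.490670 (base)
P(M+4) = C(2,2) × 0.5683^0 × 0.4317^2 = 1 × 1.0000 × 0.18636489 = 0.186365
Relative intensity = 0.186365 / 0.490670 × 100 = 38.0

38.0%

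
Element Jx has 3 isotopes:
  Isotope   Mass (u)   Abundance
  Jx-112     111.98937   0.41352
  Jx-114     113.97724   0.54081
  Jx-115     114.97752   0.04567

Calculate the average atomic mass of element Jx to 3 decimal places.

Ar = Σ fᵢ·mᵢ = 0.41352 × 111.98937 + 0.54081 × 113.97724 + 0.04567 × 114.97752
= 46.309844 + 61.640031 + 5.251023 = 113.200898 u

113.201 u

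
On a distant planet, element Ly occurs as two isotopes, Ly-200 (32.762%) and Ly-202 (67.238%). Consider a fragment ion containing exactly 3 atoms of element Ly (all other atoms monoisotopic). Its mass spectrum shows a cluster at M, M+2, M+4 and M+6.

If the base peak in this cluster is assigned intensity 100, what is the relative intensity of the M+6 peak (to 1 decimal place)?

Binomial terms of (0.32762 + 0.67238)^3: M 0.0352, M+2 0.2165, M+4 0.4443, M+6 0.3040 → M+4 is the base peak.
P(M+4) = C(3,2) × 0.32762^1 × 0.67238^2 = 3 × 0.32762 × 0.45209486 = 0.444346 (base)
P(M+6) = C(3,3) × 0.32762^0 × 0.67238^3 = 1 × 1.0000 × 0.30397954 = 0.303980
Relative intensity = 0.303980 / 0.444346 × 100 = 68.4

68.4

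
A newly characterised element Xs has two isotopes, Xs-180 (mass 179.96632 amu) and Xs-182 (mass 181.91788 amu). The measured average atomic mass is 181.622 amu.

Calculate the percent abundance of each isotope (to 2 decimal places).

Let x be the fractional abundance of Xs-180; then Xs-182 has abundance 1 − x.
179.96632·x + 181.91788·(1 − x) = 181.622
(179.96632 − 181.91788)·x = 181.622 − 181.91788
x = -0.29588 / -1.95156 = 0.15161 → 15.16% Xs-180, 84.84% Xs-182.

Xs-180: 15.16%, Xs-182: 84.84%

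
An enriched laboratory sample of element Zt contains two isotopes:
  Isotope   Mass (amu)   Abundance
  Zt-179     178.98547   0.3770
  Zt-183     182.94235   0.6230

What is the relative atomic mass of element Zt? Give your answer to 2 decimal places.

181.45 amu

The abundance-weighted mean is 0.3770 × 178.98547 + 0.6230 × 182.94235
= 67.477522 + 113.973084 = 181.450606 amu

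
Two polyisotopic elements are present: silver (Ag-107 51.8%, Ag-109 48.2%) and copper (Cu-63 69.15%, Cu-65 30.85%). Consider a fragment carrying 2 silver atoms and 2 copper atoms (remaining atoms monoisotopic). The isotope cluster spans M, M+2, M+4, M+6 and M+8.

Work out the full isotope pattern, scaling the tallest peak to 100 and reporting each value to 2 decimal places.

Silver pattern (n=2): 0.268324 : 0.499352 : 0.232324
Copper pattern (n=2): 0.47817225 : 0.4266555 : 0.09517225
Convolve the two distributions (both contribute in 2-u steps):
  M: 0.268324×0.47817225 = 0.128305
  M+2: 0.268324×0.4266555 + 0.499352×0.47817225 = 0.353258
  M+4: 0.268324×0.09517225 + 0.499352×0.4266555 + 0.232324×0.47817225 = 0.349679
  M+6: 0.499352×0.09517225 + 0.232324×0.4266555 = 0.146647
  M+8: 0.232324×0.09517225 = 0.022111
Scale to base peak (0.353258) = 100: 36.32 : 100.00 : 98.99 : 41.51 : 6.26

36.32 : 100.00 : 98.99 : 41.51 : 6.26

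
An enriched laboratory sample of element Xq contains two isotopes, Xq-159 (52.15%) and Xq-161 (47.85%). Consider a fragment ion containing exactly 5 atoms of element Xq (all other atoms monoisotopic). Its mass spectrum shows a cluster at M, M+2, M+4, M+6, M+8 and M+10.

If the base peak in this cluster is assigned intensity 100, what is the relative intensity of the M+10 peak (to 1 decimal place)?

(0.5215 + 0.4785)^5 gives M 0.0386, M+2 0.1770, M+4 0.3247, M+6 0.2980, M+8 0.1367, M+10 0.0251; the largest is M+4.
P(M+4) = C(5,2) × 0.5215^3 × 0.4785^2 = 10 × 0.14182831 × 0.22896225 = 0.324733 (base)
P(M+10) = C(5,5) × 0.5215^0 × 0.4785^5 = 1 × 1.0000 × 0.02508475 = 0.025085
Relative intensity = 0.025085 / 0.324733 × 100 = 7.7

7.7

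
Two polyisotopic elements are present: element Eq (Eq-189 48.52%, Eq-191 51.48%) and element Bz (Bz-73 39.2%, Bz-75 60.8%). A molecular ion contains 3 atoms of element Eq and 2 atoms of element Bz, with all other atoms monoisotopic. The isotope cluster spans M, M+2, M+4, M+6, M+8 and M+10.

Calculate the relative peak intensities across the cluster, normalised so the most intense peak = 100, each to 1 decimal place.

Element Eq pattern (n=3): 0.11422532 : 0.36358117 : 0.38576171 : 0.1364318
Element Bz pattern (n=2): 0.153664 : 0.476672 : 0.369664
Convolve the two distributions (both contribute in 2-u steps):
  M: 0.11422532×0.153664 = 0.017552
  M+2: 0.11422532×0.476672 + 0.36358117×0.153664 = 0.110317
  M+4: 0.11422532×0.369664 + 0.36358117×0.476672 + 0.38576171×0.153664 = 0.274812
  M+6: 0.36358117×0.369664 + 0.38576171×0.476672 + 0.1364318×0.153664 = 0.339249
  M+8: 0.38576171×0.369664 + 0.1364318×0.476672 = 0.207635
  M+10: 0.1364318×0.369664 = 0.050434
Scale to base peak (0.339249) = 100: 5.2 : 32.5 : 81.0 : 100.0 : 61.2 : 14.9

5.2 : 32.5 : 81.0 : 100.0 : 61.2 : 14.9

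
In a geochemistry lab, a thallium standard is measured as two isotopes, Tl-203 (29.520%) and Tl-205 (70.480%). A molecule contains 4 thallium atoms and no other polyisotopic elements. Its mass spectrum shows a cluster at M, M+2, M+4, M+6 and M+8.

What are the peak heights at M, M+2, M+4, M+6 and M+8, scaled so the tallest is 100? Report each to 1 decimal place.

Each Tl atom is independently Tl-203 (p = 0.29520) or Tl-205 (q = 0.70480); the cluster is the binomial expansion (p + q)^4.
P(M) = 0.29520^4 = 0.007594
P(M+2) = 4 × 0.29520^3 × 0.70480^1 = 0.072523
P(M+4) = 6 × 0.29520^2 × 0.70480^2 = 0.259726
P(M+6) = 4 × 0.29520^1 × 0.70480^3 = 0.413403
P(M+8) = 0.70480^4 = 0.246754
The M+6 peak is largest (0.413403); scaling to 100 gives 1.8 : 17.5 : 62.8 : 100.0 : 59.7.

1.8 : 17.5 : 62.8 : 100.0 : 59.7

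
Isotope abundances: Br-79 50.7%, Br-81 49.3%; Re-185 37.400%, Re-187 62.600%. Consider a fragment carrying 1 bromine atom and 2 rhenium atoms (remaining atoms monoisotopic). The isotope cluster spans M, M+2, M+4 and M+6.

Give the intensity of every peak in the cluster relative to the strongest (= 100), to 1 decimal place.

16.5 : 71.3 : 100.0 : 45.0

Bromine pattern (n=1): 0.5070 : 0.4930
Rhenium pattern (n=2): 0.139876 : 0.468248 : 0.391876
Convolve the two distributions (both contribute in 2-u steps):
  M: 0.5070×0.139876 = 0.070917
  M+2: 0.5070×0.468248 + 0.4930×0.139876 = 0.306361
  M+4: 0.5070×0.391876 + 0.4930×0.468248 = 0.429527
  M+6: 0.4930×0.391876 = 0.193195
Scale to base peak (0.429527) = 100: 16.5 : 71.3 : 100.0 : 45.0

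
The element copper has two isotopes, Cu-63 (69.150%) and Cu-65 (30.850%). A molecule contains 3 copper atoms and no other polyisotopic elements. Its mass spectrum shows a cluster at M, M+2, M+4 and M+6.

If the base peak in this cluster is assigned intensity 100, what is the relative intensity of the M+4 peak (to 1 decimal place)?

Binomial terms of (0.69150 + 0.30850)^3: M 0.3307, M+2 0.4425, M+4 0.1974, M+6 0.0294 → M+2 is the base peak.
P(M+2) = C(3,1) × 0.69150^2 × 0.30850^1 = 3 × 0.47817225 × 0.3085 = 0.442548 (base)
P(M+4) = C(3,2) × 0.69150^1 × 0.30850^2 = 3 × 0.6915 × 0.09517225 = 0.197435
Relative intensity = 0.197435 / 0.442548 × 100 = 44.6

44.6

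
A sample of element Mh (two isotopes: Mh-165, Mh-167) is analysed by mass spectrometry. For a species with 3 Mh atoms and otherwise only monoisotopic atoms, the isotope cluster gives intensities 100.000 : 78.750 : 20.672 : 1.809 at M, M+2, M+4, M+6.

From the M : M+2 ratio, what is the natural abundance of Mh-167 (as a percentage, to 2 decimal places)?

Let p = fractional abundance of Mh-165. I(M+2)/I(M) = [C(3,1)·p^2·(1−p)] / p^3 = 3·(1−p)/p = 78.750/100.000 = 0.7875
(1−p)/p = 0.7875/3 = 0.2625  ⇒  p = 1/(1 + 0.2625) = 0.7921
Mh-165: 79.21%, Mh-167: 20.79%.

20.79%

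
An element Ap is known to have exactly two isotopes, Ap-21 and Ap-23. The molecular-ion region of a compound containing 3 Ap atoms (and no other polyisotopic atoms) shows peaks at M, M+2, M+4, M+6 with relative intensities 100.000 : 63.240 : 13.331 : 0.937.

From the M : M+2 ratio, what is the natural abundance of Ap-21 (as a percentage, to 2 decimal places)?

82.59%

If p is the fraction of Ap that is Ap-21, then I(M+2)/I(M) = [C(3,1)·p^2·(1−p)] / p^3 = 3·(1−p)/p = 63.240/100.000 = 0.6324
(1−p)/p = 0.6324/3 = 0.2108  ⇒  p = 1/(1 + 0.2108) = 0.8259
Ap-21: 82.59%, Ap-23: 17.41%.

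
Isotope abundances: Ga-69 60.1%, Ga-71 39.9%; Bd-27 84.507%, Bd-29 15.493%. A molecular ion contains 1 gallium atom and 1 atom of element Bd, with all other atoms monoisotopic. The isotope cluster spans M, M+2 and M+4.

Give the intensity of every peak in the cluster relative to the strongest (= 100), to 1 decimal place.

Gallium pattern (n=1): 0.6010 : 0.3990
Element Bd pattern (n=1): 0.84507 : 0.15493
Convolve the two distributions (both contribute in 2-u steps):
  M: 0.6010×0.84507 = 0.507887
  M+2: 0.6010×0.15493 + 0.3990×0.84507 = 0.430296
  M+4: 0.3990×0.15493 = 0.061817
Scale to base peak (0.507887) = 100: 100.0 : 84.7 : 12.2

100.0 : 84.7 : 12.2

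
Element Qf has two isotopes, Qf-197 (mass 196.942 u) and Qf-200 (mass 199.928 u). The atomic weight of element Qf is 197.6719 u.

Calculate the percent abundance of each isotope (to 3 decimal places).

Qf-197: 75.556%, Qf-200: 24.444%

With x = fraction of Qf-197 (so Qf-200 is 1 − x):
196.942·x + 199.928·(1 − x) = 197.6719
(196.942 − 199.928)·x = 197.6719 − 199.928
x = -2.2561 / -2.986 = 0.75556 → 75.556% Qf-197, 24.444% Qf-200.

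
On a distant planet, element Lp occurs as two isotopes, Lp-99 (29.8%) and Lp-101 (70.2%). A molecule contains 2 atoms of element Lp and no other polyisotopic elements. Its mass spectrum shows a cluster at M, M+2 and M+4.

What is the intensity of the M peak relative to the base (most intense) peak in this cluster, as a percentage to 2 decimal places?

Binomial terms of (0.298 + 0.702)^2: M 0.0888, M+2 0.4184, M+4 0.4928 → M+4 is the base peak.
P(M+4) = C(2,2) × 0.298^0 × 0.702^2 = 1 × 1.0000 × 0.492804 = 0.492804 (base)
P(M) = C(2,0) × 0.298^2 × 0.702^0 = 1 × 0.088804 × 1.0000 = 0.088804
Relative intensity = 0.088804 / 0.492804 × 100 = 18.02

18.02%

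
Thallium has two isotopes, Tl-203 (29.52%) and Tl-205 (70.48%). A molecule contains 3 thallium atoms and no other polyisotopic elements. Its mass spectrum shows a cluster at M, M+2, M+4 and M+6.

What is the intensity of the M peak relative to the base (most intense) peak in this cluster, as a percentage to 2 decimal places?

5.85%

Binomial terms of (0.2952 + 0.7048)^3: M 0.0257, M+2 0.1843, M+4 0.4399, M+6 0.3501 → M+4 is the base peak.
P(M+4) = C(3,2) × 0.2952^1 × 0.7048^2 = 3 × 0.2952 × 0.49674304 = 0.439916 (base)
P(M) = C(3,0) × 0.2952^3 × 0.7048^0 = 1 × 0.02572463 × 1.0000 = 0.025725
Relative intensity = 0.025725 / 0.439916 × 100 = 5.85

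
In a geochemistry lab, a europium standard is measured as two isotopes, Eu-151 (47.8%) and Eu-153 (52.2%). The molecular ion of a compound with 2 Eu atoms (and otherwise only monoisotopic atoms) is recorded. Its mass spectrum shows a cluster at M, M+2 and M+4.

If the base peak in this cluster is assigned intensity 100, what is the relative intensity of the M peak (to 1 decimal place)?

45.8

(0.478 + 0.522)^2 gives M 0.2285, M+2 0.4990, M+4 0.2725; the largest is M+2.
P(M+2) = C(2,1) × 0.478^1 × 0.522^1 = 2 × 0.4780 × 0.5220 = 0.499032 (base)
P(M) = C(2,0) × 0.478^2 × 0.522^0 = 1 × 0.228484 × 1.0000 = 0.228484
Relative intensity = 0.228484 / 0.499032 × 100 = 45.8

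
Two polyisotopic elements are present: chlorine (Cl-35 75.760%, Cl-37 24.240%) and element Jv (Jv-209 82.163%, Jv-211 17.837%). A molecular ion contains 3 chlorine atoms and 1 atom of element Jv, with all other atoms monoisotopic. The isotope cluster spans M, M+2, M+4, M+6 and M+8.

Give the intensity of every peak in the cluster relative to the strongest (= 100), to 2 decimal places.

84.96 : 100.00 : 43.80 : 8.45 : 0.60

Chlorine pattern (n=3): 0.4348304 : 0.41738208 : 0.13354464 : 0.01424288
Element Jv pattern (n=1): 0.82163 : 0.17837
Convolve the two distributions (both contribute in 2-u steps):
  M: 0.4348304×0.82163 = 0.357270
  M+2: 0.4348304×0.17837 + 0.41738208×0.82163 = 0.420494
  M+4: 0.41738208×0.17837 + 0.13354464×0.82163 = 0.184173
  M+6: 0.13354464×0.17837 + 0.01424288×0.82163 = 0.035523
  M+8: 0.01424288×0.17837 = 0.002541
Scale to base peak (0.420494) = 100: 84.96 : 100.00 : 43.80 : 8.45 : 0.60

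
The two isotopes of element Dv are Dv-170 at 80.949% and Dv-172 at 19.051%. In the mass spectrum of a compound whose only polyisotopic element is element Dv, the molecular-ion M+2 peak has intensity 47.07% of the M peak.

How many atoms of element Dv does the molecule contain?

2

For n independent Dv atoms, I(M+2)/I(M) = n · (abundance Dv-172) / (abundance Dv-170) = n · 0.19051/0.80949.
n = 0.4707 × 0.80949/0.19051 = 2.00 ≈ 2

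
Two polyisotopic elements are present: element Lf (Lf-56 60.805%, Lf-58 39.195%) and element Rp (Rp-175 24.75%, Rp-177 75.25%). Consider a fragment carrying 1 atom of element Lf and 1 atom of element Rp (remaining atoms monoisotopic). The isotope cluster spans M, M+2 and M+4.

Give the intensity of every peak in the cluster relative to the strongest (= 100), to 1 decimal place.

Element Lf pattern (n=1): 0.60805 : 0.39195
Element Rp pattern (n=1): 0.2475 : 0.7525
Convolve the two distributions (both contribute in 2-u steps):
  M: 0.60805×0.2475 = 0.150492
  M+2: 0.60805×0.7525 + 0.39195×0.2475 = 0.554565
  M+4: 0.39195×0.7525 = 0.294942
Scale to base peak (0.554565) = 100: 27.1 : 100.0 : 53.2

27.1 : 100.0 : 53.2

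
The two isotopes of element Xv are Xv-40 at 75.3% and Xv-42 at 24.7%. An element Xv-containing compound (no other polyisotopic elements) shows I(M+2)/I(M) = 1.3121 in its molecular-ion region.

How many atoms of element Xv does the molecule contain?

The M+2/M ratio from n Xv atoms is n · q/p = n · 0.247/0.753.
n = 1.3121 × 0.753/0.247 = 4.00 ≈ 4

4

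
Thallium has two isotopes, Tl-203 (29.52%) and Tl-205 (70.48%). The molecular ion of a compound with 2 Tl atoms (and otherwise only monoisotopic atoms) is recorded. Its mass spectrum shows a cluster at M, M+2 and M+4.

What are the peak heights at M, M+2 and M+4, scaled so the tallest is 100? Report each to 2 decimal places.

17.54 : 83.77 : 100.00

Expanding (0.2952 + 0.7048)^2:
P(M) = 0.2952^2 = 0.087143
P(M+2) = 2 × 0.2952^1 × 0.7048^1 = 0.416114
P(M+4) = 0.7048^2 = 0.496743
The M+4 peak is largest (0.496743); scaling to 100 gives 17.54 : 83.77 : 100.00.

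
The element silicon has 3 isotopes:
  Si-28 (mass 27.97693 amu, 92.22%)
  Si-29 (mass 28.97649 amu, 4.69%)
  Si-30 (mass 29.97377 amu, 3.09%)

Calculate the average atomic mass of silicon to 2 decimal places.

Average mass = Σ (abundance × isotope mass) = 0.9222 × 27.97693 + 0.0469 × 28.97649 + 0.0309 × 29.97377
= 25.800325 + 1.358997 + 0.926189 = 28.085511 amu

28.09 amu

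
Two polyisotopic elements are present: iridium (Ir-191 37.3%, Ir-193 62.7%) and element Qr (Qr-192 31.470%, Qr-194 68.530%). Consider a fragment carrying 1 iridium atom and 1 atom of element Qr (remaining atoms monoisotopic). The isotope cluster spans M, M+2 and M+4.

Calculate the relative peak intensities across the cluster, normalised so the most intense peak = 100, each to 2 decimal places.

25.92 : 100.00 : 94.87

Iridium pattern (n=1): 0.3730 : 0.6270
Element Qr pattern (n=1): 0.3147 : 0.6853
Convolve the two distributions (both contribute in 2-u steps):
  M: 0.3730×0.3147 = 0.117383
  M+2: 0.3730×0.6853 + 0.6270×0.3147 = 0.452934
  M+4: 0.6270×0.6853 = 0.429683
Scale to base peak (0.452934) = 100: 25.92 : 100.00 : 94.87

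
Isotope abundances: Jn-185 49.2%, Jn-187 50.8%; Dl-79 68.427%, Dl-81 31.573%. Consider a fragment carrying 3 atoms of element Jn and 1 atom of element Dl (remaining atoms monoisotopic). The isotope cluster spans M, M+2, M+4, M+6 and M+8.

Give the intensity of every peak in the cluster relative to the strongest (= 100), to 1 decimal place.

Element Jn pattern (n=3): 0.11909549 : 0.36890554 : 0.38090246 : 0.13109651
Element Dl pattern (n=1): 0.68427 : 0.31573
Convolve the two distributions (both contribute in 2-u steps):
  M: 0.11909549×0.68427 = 0.081493
  M+2: 0.11909549×0.31573 + 0.36890554×0.68427 = 0.290033
  M+4: 0.36890554×0.31573 + 0.38090246×0.68427 = 0.377115
  M+6: 0.38090246×0.31573 + 0.13109651×0.68427 = 0.209968
  M+8: 0.13109651×0.31573 = 0.041391
Scale to base peak (0.377115) = 100: 21.6 : 76.9 : 100.0 : 55.7 : 11.0

21.6 : 76.9 : 100.0 : 55.7 : 11.0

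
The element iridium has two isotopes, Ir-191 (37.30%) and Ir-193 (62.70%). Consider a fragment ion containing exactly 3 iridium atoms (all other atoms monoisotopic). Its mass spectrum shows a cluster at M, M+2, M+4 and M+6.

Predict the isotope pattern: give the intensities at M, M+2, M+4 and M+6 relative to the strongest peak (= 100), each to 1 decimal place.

The 3 Ir atoms are independent, so intensities follow the terms of (0.3730 + 0.6270)^3.
P(M) = 0.3730^3 = 0.051895
P(M+2) = 3 × 0.3730^2 × 0.6270^1 = 0.261702
P(M+4) = 3 × 0.3730^1 × 0.6270^2 = 0.439911
P(M+6) = 0.6270^3 = 0.246492
The M+4 peak is largest (0.439911); scaling to 100 gives 11.8 : 59.5 : 100.0 : 56.0.

11.8 : 59.5 : 100.0 : 56.0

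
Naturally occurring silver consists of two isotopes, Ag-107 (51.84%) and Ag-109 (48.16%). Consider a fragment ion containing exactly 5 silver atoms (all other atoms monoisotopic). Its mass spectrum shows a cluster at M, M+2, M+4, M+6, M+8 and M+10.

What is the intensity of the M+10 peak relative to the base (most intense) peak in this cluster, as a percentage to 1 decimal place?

Term probabilities: M 0.0374, M+2 0.1739, M+4 0.3231, M+6 0.3002, M+8 0.1394, M+10 0.0259. Base peak = M+4.
P(M+4) = C(5,2) × 0.5184^3 × 0.4816^2 = 10 × 0.13931407 × 0.23193856 = 0.323123 (base)
P(M+10) = C(5,5) × 0.5184^0 × 0.4816^5 = 1 × 1.0000 × 0.02590791 = 0.025908
Relative intensity = 0.025908 / 0.323123 × 100 = 8.0

8.0%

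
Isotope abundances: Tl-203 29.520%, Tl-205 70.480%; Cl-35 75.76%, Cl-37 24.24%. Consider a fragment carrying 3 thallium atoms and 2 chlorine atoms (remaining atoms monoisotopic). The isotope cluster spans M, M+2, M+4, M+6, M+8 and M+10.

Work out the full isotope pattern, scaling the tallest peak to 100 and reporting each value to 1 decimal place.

4.0 : 30.9 : 86.2 : 100.0 : 41.4 : 5.5

Thallium pattern (n=3): 0.02572463 : 0.18425524 : 0.43991564 : 0.35010449
Chlorine pattern (n=2): 0.57395776 : 0.36728448 : 0.05875776
Convolve the two distributions (both contribute in 2-u steps):
  M: 0.02572463×0.57395776 = 0.014765
  M+2: 0.02572463×0.36728448 + 0.18425524×0.57395776 = 0.115203
  M+4: 0.02572463×0.05875776 + 0.18425524×0.36728448 + 0.43991564×0.57395776 = 0.321679
  M+6: 0.18425524×0.05875776 + 0.43991564×0.36728448 + 0.35010449×0.57395776 = 0.373346
  M+8: 0.43991564×0.05875776 + 0.35010449×0.36728448 = 0.154436
  M+10: 0.35010449×0.05875776 = 0.020571
Scale to base peak (0.373346) = 100: 4.0 : 30.9 : 86.2 : 100.0 : 41.4 : 5.5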